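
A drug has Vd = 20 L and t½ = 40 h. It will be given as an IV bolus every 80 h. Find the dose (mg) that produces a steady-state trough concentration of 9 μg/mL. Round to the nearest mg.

τ/t½ = 80/40 ≈ 2, so f = (1/2)^(80/40) ≈ 0.250000.
Cmin,ss = (D/Vd)·f/(1−f), so D = Cmin,ss·Vd·(1−f)/f.
D = 9 × 20 × (1−f)/f ≈ 9 × 20 × 3.00000 ≈ 540.00 mg.

540 mg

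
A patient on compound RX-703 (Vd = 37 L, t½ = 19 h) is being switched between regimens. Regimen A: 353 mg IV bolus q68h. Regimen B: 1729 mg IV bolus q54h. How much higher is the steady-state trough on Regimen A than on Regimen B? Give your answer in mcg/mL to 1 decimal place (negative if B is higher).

Regimen A: f = (1/2)^(68/19) ≈ 0.0837; Cmin,ss = (353/37)·f/(1−f) ≈ 0.871 mcg/mL.
Regimen B: f = (1/2)^(54/19) ≈ 0.1395; Cmin,ss = (1729/37)·f/(1−f) ≈ 7.576 mcg/mL.
Difference ≈ 0.871 − 7.576 ≈ -6.705 mcg/mL.

-6.7 mcg/mL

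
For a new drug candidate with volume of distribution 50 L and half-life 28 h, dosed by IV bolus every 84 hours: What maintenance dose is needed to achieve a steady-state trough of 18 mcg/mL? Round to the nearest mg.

τ/t½ = 84/28 ≈ 3, so f = (1/2)^(84/28) ≈ 0.125000.
Cmin,ss = (D/Vd)·f/(1−f), so D = Cmin,ss·Vd·(1−f)/f.
D = 18 × 50 × (1−f)/f ≈ 18 × 50 × 7.00000 ≈ 6300.00 mg.

6300 mg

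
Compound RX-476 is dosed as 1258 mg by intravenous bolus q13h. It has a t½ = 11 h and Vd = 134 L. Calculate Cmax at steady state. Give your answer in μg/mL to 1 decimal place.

16.8 μg/mL

τ/t½ = 13/11 ≈ 1.1818, so fraction remaining f = (1/2)^(13/11) ≈ 0.4408.
Accumulation ratio R = 1/(1 − f) ≈ 1/0.5592 ≈ 1.7883.
Single-dose peak C₀ = D/Vd = 1258/134 ≈ 9.388 μg/mL.
Cmax,ss = C₀/(1 − f) ≈ 9.388/0.5592 ≈ 16.788 μg/mL.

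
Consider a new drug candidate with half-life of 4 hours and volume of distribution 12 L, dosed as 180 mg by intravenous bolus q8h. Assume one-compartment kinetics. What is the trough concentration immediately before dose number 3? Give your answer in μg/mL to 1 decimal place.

4.7 μg/mL

f = (1/2)^(τ/t½) = (1/2)^(8/4) ≈ 0.2500.
C₀ = D/Vd = 180/12 ≈ 15.000 μg/mL.
Before the 3rd dose, 2 doses have been given. Superposition: Cmin = C₀·(f + f²).
≈ 15.000 × (0.2500 + 0.0625) ≈ 15.000 × 0.3125 ≈ 4.688 μg/mL.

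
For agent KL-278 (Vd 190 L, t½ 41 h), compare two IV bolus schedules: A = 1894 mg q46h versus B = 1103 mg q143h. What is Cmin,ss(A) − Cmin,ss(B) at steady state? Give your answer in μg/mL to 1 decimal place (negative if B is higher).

7.9 μg/mL

Regimen A: f = (1/2)^(46/41) ≈ 0.4595; Cmin,ss = (1894/190)·f/(1−f) ≈ 8.475 μg/mL.
Regimen B: f = (1/2)^(143/41) ≈ 0.0891; Cmin,ss = (1103/190)·f/(1−f) ≈ 0.568 μg/mL.
Difference ≈ 8.475 − 0.568 ≈ 7.907 μg/mL.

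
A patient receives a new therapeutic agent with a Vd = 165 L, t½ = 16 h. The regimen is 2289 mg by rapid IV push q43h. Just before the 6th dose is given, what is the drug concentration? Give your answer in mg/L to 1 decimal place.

2.5 mg/L

f = (1/2)^(τ/t½) = (1/2)^(43/16) ≈ 0.1552.
C₀ = D/Vd = 2289/165 ≈ 13.873 mg/L.
Before the 6th dose, 5 doses have been given. Superposition: Cmin = C₀·(f + f² + … + f^5).
≈ 13.873 × (0.1552 + 0.0241 + 0.0037 + 0.0006 + 0.0001) ≈ 13.873 × 0.1837 ≈ 2.548 mg/L.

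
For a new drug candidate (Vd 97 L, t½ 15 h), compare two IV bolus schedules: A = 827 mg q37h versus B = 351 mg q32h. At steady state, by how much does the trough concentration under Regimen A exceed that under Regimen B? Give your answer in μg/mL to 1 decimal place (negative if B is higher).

Regimen A: f = (1/2)^(37/15) ≈ 0.1809; Cmin,ss = (827/97)·f/(1−f) ≈ 1.883 μg/mL.
Regimen B: f = (1/2)^(32/15) ≈ 0.2279; Cmin,ss = (351/97)·f/(1−f) ≈ 1.068 μg/mL.
Difference ≈ 1.883 − 1.068 ≈ 0.815 μg/mL.

0.8 μg/mL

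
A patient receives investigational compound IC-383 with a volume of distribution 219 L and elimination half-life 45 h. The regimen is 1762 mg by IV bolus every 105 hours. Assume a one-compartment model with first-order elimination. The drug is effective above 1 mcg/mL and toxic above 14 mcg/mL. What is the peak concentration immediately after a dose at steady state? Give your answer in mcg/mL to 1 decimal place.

τ/t½ = 105/45 ≈ 2.3333, so fraction remaining f = (1/2)^(105/45) ≈ 0.1984.
At steady state, accumulation factor R = 1/(1 − e^(−kτ)) ≈ 1.2475.
Single-dose peak C₀ = D/Vd = 1762/219 ≈ 8.046 mcg/mL.
Cmax,ss = C₀/(1 − f) ≈ 8.046/0.8016 ≈ 10.037 mcg/mL.
Peak 10.0 mcg/mL vs MTC 14 mcg/mL: below toxic threshold.

10.0 mcg/mL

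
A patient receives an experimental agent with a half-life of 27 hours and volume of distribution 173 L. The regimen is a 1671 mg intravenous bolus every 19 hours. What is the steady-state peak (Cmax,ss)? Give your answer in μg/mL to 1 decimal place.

25.0 μg/mL

Over one 19-h interval, 19/27 ≈ 0.7037 half-lives elapse, leaving f ≈ 0.6140 of each dose.
Accumulation ratio R = 1/(1 − f) ≈ 1/0.3860 ≈ 2.5907.
Single-dose peak C₀ = D/Vd = 1671/173 ≈ 9.659 μg/mL.
Cmax,ss = C₀/(1 − f) ≈ 9.659/0.3860 ≈ 25.023 μg/mL.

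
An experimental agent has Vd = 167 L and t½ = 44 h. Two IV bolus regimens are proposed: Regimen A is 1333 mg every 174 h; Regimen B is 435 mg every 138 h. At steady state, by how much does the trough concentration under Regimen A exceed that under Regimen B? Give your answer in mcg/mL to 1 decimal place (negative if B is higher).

0.2 mcg/mL

Regimen A: f = (1/2)^(174/44) ≈ 0.0645; Cmin,ss = (1333/167)·f/(1−f) ≈ 0.550 mcg/mL.
Regimen B: f = (1/2)^(138/44) ≈ 0.1137; Cmin,ss = (435/167)·f/(1−f) ≈ 0.334 mcg/mL.
Difference ≈ 0.550 − 0.334 ≈ 0.216 mcg/mL.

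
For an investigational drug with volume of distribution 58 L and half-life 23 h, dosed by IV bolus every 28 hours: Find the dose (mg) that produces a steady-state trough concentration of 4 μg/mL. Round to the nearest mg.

307 mg

τ/t½ = 28/23 ≈ 1.2174, so f = (1/2)^(28/23) ≈ 0.430060.
Cmin,ss = (D/Vd)·f/(1−f), so D = Cmin,ss·Vd·(1−f)/f.
D = 4 × 58 × (1−f)/f ≈ 4 × 58 × 1.32526 ≈ 307.46 mg.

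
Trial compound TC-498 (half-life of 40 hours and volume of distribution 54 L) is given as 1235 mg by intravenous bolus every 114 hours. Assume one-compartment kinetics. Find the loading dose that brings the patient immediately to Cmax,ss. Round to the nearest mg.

f = (1/2)^(114/40) ≈ 0.138696; accumulation ratio R = 1/(1−f) ≈ 1.16103.
Loading dose to hit Cmax,ss on first dose: D_load = D_maint·R ≈ 1235 × 1.16103 ≈ 1433.87 mg.

1434 mg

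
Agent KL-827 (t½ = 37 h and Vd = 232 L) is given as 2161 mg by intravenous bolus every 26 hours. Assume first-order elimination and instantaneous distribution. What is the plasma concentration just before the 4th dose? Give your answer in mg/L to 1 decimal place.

11.4 mg/L

f = (1/2)^(τ/t½) = (1/2)^(26/37) ≈ 0.6144.
C₀ = D/Vd = 2161/232 ≈ 9.315 mg/L.
Before the 4th dose, 3 doses have been given. Superposition: Cmin = C₀·(f + f² + … + f^3).
≈ 9.315 × (0.6144 + 0.3775 + 0.2319) ≈ 9.315 × 1.2238 ≈ 11.400 mg/L.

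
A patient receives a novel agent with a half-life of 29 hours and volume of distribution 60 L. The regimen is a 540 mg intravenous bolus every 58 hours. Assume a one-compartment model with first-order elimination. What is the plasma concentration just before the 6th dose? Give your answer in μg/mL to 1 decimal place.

3.0 μg/mL

f = (1/2)^(τ/t½) = (1/2)^(58/29) ≈ 0.2500.
C₀ = D/Vd = 540/60 ≈ 9.000 μg/mL.
Before the 6th dose, 5 doses have been given. Superposition: Cmin = C₀·(f + f² + … + f^5).
≈ 9.000 × (0.2500 + 0.0625 + 0.0156 + 0.0039 + 0.0010) ≈ 9.000 × 0.3330 ≈ 2.997 μg/mL.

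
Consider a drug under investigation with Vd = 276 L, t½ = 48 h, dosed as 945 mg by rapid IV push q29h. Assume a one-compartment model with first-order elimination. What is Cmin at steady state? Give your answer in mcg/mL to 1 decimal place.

Over one 29-h interval, 29/48 ≈ 0.60417 half-lives elapse, leaving f ≈ 0.6579 of each dose.
At steady state, accumulation factor R = 1/(1 − e^(−kτ)) ≈ 2.9231.
Each bolus raises the concentration by D/Vd = 945/276 ≈ 3.424 mcg/mL.
Cmax,ss = C₀/(1 − f) ≈ 3.424/0.3421 ≈ 10.009 mcg/mL.
Steady-state trough Cmin,ss = Cmax,ss·f ≈ 10.009 × 0.6579 ≈ 6.585 mcg/mL.

6.6 mcg/mL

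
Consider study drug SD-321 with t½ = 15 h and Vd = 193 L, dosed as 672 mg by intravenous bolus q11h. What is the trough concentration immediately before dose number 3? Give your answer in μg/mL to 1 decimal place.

f = (1/2)^(τ/t½) = (1/2)^(11/15) ≈ 0.6015.
C₀ = D/Vd = 672/193 ≈ 3.482 μg/mL.
Before the 3rd dose, 2 doses have been given. Superposition: Cmin = C₀·(f + f²).
≈ 3.482 × (0.6015 + 0.3618) ≈ 3.482 × 0.9633 ≈ 3.354 μg/mL.

3.4 μg/mL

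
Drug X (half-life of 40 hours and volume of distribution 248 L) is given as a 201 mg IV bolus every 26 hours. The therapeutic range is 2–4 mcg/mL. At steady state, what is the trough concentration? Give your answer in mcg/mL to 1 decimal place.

Over one 26-h interval, 26/40 ≈ 0.65 half-lives elapse, leaving f ≈ 0.6373 of each dose.
At steady state, accumulation factor R = 1/(1 − e^(−kτ)) ≈ 2.7571.
Each bolus raises the concentration by D/Vd = 201/248 ≈ 0.810 mcg/mL.
Steady-state peak Cmax,ss = C₀·R ≈ 0.810 × 2.7571 ≈ 2.233 mcg/mL.
One interval later, Cmin,ss = Cmax,ss·e^(−kτ) ≈ 2.233 × 0.6373 ≈ 1.423 mcg/mL.
Trough 1.4 mcg/mL vs MEC 2 mcg/mL: subtherapeutic.

1.4 mcg/mL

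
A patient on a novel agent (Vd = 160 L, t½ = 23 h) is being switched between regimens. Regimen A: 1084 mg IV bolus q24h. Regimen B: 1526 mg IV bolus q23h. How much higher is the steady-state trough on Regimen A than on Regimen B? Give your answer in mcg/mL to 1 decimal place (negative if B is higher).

-3.2 mcg/mL

Regimen A: f = (1/2)^(24/23) ≈ 0.4852; Cmin,ss = (1084/160)·f/(1−f) ≈ 6.385 mcg/mL.
Regimen B: f = (1/2)^(23/23) ≈ 0.5000; Cmin,ss = (1526/160)·f/(1−f) ≈ 9.537 mcg/mL.
Difference ≈ 6.385 − 9.537 ≈ -3.152 mcg/mL.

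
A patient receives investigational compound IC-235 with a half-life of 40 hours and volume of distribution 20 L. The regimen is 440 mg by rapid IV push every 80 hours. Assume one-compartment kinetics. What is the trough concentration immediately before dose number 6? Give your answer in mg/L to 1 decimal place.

f = (1/2)^(τ/t½) = (1/2)^(80/40) ≈ 0.2500.
C₀ = D/Vd = 440/20 ≈ 22.000 mg/L.
Before the 6th dose, 5 doses have been given. Superposition: Cmin = C₀·(f + f² + … + f^5).
≈ 22.000 × (0.2500 + 0.0625 + 0.0156 + 0.0039 + 0.0010) ≈ 22.000 × 0.3330 ≈ 7.326 mg/L.

7.3 mg/L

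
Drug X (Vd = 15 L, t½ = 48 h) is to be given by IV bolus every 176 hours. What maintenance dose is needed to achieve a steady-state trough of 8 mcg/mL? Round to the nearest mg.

τ/t½ = 176/48 ≈ 3.6667, so f = (1/2)^(176/48) ≈ 0.078745.
Cmin,ss = (D/Vd)·f/(1−f), so D = Cmin,ss·Vd·(1−f)/f.
D = 8 × 15 × (1−f)/f ≈ 8 × 15 × 11.69922 ≈ 1403.91 mg.

1404 mg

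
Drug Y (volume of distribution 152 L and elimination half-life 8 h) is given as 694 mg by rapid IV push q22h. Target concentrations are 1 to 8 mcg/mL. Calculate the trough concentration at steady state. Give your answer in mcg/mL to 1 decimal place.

0.8 mcg/mL

Over one 22-h interval, 22/8 ≈ 2.75 half-lives elapse, leaving f ≈ 0.1487 of each dose.
Each bolus raises the concentration by D/Vd = 694/152 ≈ 4.566 mcg/mL.
Steady-state trough Cmin,ss = C₀·f/(1−f) ≈ 4.566 × 0.1487/0.8513 ≈ 0.798 mcg/mL.
Trough 0.8 mcg/mL vs MEC 1 mcg/mL: subtherapeutic.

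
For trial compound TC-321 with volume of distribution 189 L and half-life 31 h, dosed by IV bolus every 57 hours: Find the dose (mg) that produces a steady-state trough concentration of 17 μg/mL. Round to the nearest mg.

τ/t½ = 57/31 ≈ 1.8387, so f = (1/2)^(57/31) ≈ 0.279572.
Cmin,ss = (D/Vd)·f/(1−f), so D = Cmin,ss·Vd·(1−f)/f.
D = 17 × 189 × (1−f)/f ≈ 17 × 189 × 2.57690 ≈ 8279.58 mg.

8280 mg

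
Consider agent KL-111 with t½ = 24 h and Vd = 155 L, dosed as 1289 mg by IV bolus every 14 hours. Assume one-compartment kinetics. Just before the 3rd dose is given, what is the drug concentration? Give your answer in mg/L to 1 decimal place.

9.3 mg/L

f = (1/2)^(τ/t½) = (1/2)^(14/24) ≈ 0.6674.
C₀ = D/Vd = 1289/155 ≈ 8.316 mg/L.
Before the 3rd dose, 2 doses have been given. Superposition: Cmin = C₀·(f + f²).
≈ 8.316 × (0.6674 + 0.4454) ≈ 8.316 × 1.1128 ≈ 9.254 mg/L.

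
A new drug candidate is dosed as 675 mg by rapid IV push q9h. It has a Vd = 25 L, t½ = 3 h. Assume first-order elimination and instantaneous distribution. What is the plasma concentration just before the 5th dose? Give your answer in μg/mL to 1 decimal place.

3.9 μg/mL

f = (1/2)^(τ/t½) = (1/2)^(9/3) ≈ 0.1250.
C₀ = D/Vd = 675/25 ≈ 27.000 μg/mL.
Before the 5th dose, 4 doses have been given. Superposition: Cmin = C₀·(f + f² + … + f^4).
≈ 27.000 × (0.1250 + 0.0156 + 0.0020 + 0.0002) ≈ 27.000 × 0.1428 ≈ 3.856 μg/mL.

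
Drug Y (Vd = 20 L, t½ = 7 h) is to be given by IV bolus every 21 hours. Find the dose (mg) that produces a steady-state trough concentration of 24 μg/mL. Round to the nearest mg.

3360 mg

τ/t½ = 21/7 ≈ 3, so f = (1/2)^(21/7) ≈ 0.125000.
Cmin,ss = (D/Vd)·f/(1−f), so D = Cmin,ss·Vd·(1−f)/f.
D = 24 × 20 × (1−f)/f ≈ 24 × 20 × 7.00000 ≈ 3360.00 mg.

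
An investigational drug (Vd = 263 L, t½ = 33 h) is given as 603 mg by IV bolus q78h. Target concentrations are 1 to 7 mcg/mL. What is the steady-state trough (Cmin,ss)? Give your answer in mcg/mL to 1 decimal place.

0.6 mcg/mL

k = ln2/t½ = ln2/33 ≈ 0.021004 h⁻¹; fraction remaining f = e^(−kτ) = e^(−0.021004×78) ≈ 0.1943.
Accumulation ratio R = 1/(1 − f) ≈ 1/0.8057 ≈ 1.2412.
Each bolus raises the concentration by D/Vd = 603/263 ≈ 2.293 mcg/mL.
Cmax,ss = C₀/(1 − f) ≈ 2.293/0.8057 ≈ 2.846 mcg/mL.
One interval later, Cmin,ss = Cmax,ss·e^(−kτ) ≈ 2.846 × 0.1943 ≈ 0.553 mcg/mL.
Trough 0.6 mcg/mL vs MEC 1 mcg/mL: subtherapeutic.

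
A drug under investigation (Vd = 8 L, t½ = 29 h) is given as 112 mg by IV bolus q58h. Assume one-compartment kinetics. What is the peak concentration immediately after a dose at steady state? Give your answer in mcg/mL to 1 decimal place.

The dosing interval is 2 half-lives, so f = 2^(−2) = 0.25.
At steady state, R = 1/(1 − 0.25) = 4/3.
Single-dose peak C₀ = D/Vd = 112/8 = 14 mcg/mL.
Steady-state peak Cmax,ss = C₀·R = 14 × 4/3 ≈ 18.667 mcg/mL.

18.7 mcg/mL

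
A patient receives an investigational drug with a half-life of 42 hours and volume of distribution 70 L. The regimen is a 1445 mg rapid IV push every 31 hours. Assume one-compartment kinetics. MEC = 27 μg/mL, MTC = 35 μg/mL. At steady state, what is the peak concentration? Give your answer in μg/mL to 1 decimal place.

51.5 μg/mL

k = ln2/t½ = ln2/42 ≈ 0.016504 h⁻¹; fraction remaining f = e^(−kτ) = e^(−0.016504×31) ≈ 0.5995.
At steady state, accumulation factor R = 1/(1 − e^(−kτ)) ≈ 2.4969.
Single-dose peak C₀ = D/Vd = 1445/70 ≈ 20.643 μg/mL.
Steady-state peak Cmax,ss = C₀·R ≈ 20.643 × 2.4969 ≈ 51.544 μg/mL.
Peak 51.5 μg/mL vs MTC 35 μg/mL: exceeds toxic threshold.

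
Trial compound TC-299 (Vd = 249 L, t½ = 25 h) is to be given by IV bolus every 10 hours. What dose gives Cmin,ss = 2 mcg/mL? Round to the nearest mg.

τ/t½ = 10/25 ≈ 0.4, so f = (1/2)^(10/25) ≈ 0.757858.
Cmin,ss = (D/Vd)·f/(1−f), so D = Cmin,ss·Vd·(1−f)/f.
D = 2 × 249 × (1−f)/f ≈ 2 × 249 × 0.31951 ≈ 159.12 mg.

159 mg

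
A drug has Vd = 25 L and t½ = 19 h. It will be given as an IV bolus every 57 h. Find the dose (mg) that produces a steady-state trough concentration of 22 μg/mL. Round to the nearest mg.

3850 mg

τ/t½ = 57/19 ≈ 3, so f = (1/2)^(57/19) ≈ 0.125000.
Cmin,ss = (D/Vd)·f/(1−f), so D = Cmin,ss·Vd·(1−f)/f.
D = 22 × 25 × (1−f)/f ≈ 22 × 25 × 7.00000 ≈ 3850.00 mg.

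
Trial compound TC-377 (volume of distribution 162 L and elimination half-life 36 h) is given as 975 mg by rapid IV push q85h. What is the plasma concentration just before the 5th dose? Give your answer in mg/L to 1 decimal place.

f = (1/2)^(τ/t½) = (1/2)^(85/36) ≈ 0.1946.
C₀ = D/Vd = 975/162 ≈ 6.019 mg/L.
Before the 5th dose, 4 doses have been given. Superposition: Cmin = C₀·(f + f² + … + f^4).
≈ 6.019 × (0.1946 + 0.0379 + 0.0074 + 0.0014) ≈ 6.019 × 0.2413 ≈ 1.452 mg/L.

1.5 mg/L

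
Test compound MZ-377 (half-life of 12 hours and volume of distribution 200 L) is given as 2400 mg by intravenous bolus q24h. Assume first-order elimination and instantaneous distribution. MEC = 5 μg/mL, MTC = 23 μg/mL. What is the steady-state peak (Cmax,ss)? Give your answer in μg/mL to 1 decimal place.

16.0 μg/mL

The dosing interval is 2 half-lives, so f = 2^(−2) = 0.25.
At steady state, R = 1/(1 − 0.25) = 4/3.
Single-dose peak C₀ = D/Vd = 2400/200 = 12 μg/mL.
Steady-state peak Cmax,ss = C₀·R = 12 × 4/3 ≈ 16.000 μg/mL.
Peak 16.0 μg/mL vs MTC 23 μg/mL: below toxic threshold.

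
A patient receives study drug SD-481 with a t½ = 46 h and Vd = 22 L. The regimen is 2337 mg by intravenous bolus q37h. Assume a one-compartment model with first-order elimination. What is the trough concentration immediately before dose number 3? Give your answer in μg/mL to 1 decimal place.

95.7 μg/mL

f = (1/2)^(τ/t½) = (1/2)^(37/46) ≈ 0.5726.
C₀ = D/Vd = 2337/22 ≈ 106.227 μg/mL.
Before the 3rd dose, 2 doses have been given. Superposition: Cmin = C₀·(f + f²).
≈ 106.227 × (0.5726 + 0.3279) ≈ 106.227 × 0.9005 ≈ 95.657 μg/mL.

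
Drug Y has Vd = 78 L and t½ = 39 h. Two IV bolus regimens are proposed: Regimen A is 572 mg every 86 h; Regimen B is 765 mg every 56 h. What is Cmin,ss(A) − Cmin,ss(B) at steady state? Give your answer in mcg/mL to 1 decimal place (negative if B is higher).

Regimen A: f = (1/2)^(86/39) ≈ 0.2169; Cmin,ss = (572/78)·f/(1−f) ≈ 2.031 mcg/mL.
Regimen B: f = (1/2)^(56/39) ≈ 0.3696; Cmin,ss = (765/78)·f/(1−f) ≈ 5.750 mcg/mL.
Difference ≈ 2.031 − 5.750 ≈ -3.719 mcg/mL.

-3.7 mcg/mL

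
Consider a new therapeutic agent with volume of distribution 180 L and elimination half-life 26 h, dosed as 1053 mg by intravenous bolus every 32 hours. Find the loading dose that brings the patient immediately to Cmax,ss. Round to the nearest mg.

f = (1/2)^(32/26) ≈ 0.426090; accumulation ratio R = 1/(1−f) ≈ 1.74243.
Loading dose to hit Cmax,ss on first dose: D_load = D_maint·R ≈ 1053 × 1.74243 ≈ 1834.78 mg.

1835 mg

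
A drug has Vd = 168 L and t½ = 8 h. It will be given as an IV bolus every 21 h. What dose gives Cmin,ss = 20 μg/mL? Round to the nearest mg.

τ/t½ = 21/8 ≈ 2.625, so f = (1/2)^(21/8) ≈ 0.162105.
Cmin,ss = (D/Vd)·f/(1−f), so D = Cmin,ss·Vd·(1−f)/f.
D = 20 × 168 × (1−f)/f ≈ 20 × 168 × 5.16884 ≈ 17367.30 mg.

17367 mg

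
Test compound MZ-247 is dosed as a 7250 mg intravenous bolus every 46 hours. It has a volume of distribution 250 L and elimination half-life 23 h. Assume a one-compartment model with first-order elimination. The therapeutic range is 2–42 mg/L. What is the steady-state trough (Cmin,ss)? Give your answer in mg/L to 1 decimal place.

The dosing interval is 2 half-lives, so f = 2^(−2) = 0.25.
At steady state, R = 1/(1 − 0.25) = 4/3.
Single-dose peak C₀ = D/Vd = 7250/250 = 29 mg/L.
Steady-state peak Cmax,ss = C₀·R = 29 × 4/3 ≈ 38.667 mg/L.
Steady-state trough Cmin,ss = Cmax,ss·f ≈ 38.667 × 0.25 ≈ 9.667 mg/L.
Trough 9.7 mg/L vs MEC 2 mg/L: adequate.

9.7 mg/L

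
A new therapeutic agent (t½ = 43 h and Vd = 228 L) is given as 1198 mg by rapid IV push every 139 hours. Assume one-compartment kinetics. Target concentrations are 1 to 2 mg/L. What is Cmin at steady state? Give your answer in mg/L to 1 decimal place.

Over one 139-h interval, 139/43 ≈ 3.2326 half-lives elapse, leaving f ≈ 0.1064 of each dose.
At steady state, accumulation factor R = 1/(1 − e^(−kτ)) ≈ 1.1191.
Each bolus raises the concentration by D/Vd = 1198/228 ≈ 5.254 mg/L.
Cmax,ss = C₀/(1 − f) ≈ 5.254/0.8936 ≈ 5.880 mg/L.
Steady-state trough Cmin,ss = Cmax,ss·f ≈ 5.880 × 0.1064 ≈ 0.626 mg/L.
Trough 0.6 mg/L vs MEC 1 mg/L: subtherapeutic.

0.6 mg/L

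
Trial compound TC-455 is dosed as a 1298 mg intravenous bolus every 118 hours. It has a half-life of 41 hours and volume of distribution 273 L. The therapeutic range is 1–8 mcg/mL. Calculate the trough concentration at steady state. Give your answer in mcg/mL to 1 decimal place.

k = ln2/t½ = ln2/41 ≈ 0.016906 h⁻¹; fraction remaining f = e^(−kτ) = e^(−0.016906×118) ≈ 0.1360.
At steady state, accumulation factor R = 1/(1 − e^(−kτ)) ≈ 1.1574.
Single-dose peak C₀ = D/Vd = 1298/273 ≈ 4.755 mcg/mL.
Steady-state peak Cmax,ss = C₀·R ≈ 4.755 × 1.1574 ≈ 5.503 mcg/mL.
Steady-state trough Cmin,ss = Cmax,ss·f ≈ 5.503 × 0.1360 ≈ 0.748 mcg/mL.
Trough 0.7 mcg/mL vs MEC 1 mcg/mL: subtherapeutic.

0.7 mcg/mL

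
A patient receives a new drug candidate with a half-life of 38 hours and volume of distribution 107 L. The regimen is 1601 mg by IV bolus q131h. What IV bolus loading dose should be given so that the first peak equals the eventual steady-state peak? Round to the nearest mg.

f = (1/2)^(131/38) ≈ 0.091672; accumulation ratio R = 1/(1−f) ≈ 1.10092.
Loading dose to hit Cmax,ss on first dose: D_load = D_maint·R ≈ 1601 × 1.10092 ≈ 1762.57 mg.

1763 mg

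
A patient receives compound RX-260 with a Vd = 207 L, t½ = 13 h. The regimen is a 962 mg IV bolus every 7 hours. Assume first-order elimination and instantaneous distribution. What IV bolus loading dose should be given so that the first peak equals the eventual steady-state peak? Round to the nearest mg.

f = (1/2)^(7/13) ≈ 0.688505; accumulation ratio R = 1/(1−f) ≈ 3.21032.
Loading dose to hit Cmax,ss on first dose: D_load = D_maint·R ≈ 962 × 3.21032 ≈ 3088.33 mg.

3088 mg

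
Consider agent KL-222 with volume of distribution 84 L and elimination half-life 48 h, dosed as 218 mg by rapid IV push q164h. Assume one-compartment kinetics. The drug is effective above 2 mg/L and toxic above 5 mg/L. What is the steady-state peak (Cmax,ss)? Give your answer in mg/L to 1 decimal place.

2.9 mg/L

k = ln2/t½ = ln2/48 ≈ 0.014441 h⁻¹; fraction remaining f = e^(−kτ) = e^(−0.014441×164) ≈ 0.0936.
At steady state, accumulation factor R = 1/(1 − e^(−kτ)) ≈ 1.1033.
Each bolus raises the concentration by D/Vd = 218/84 ≈ 2.595 mg/L.
Steady-state peak Cmax,ss = C₀·R ≈ 2.595 × 1.1033 ≈ 2.863 mg/L.
Peak 2.9 mg/L vs MTC 5 mg/L: below toxic threshold.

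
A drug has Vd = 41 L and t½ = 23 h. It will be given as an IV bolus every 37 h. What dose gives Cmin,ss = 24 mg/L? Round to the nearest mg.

2017 mg

τ/t½ = 37/23 ≈ 1.6087, so f = (1/2)^(37/23) ≈ 0.327895.
Cmin,ss = (D/Vd)·f/(1−f), so D = Cmin,ss·Vd·(1−f)/f.
D = 24 × 41 × (1−f)/f ≈ 24 × 41 × 2.04976 ≈ 2016.96 mg.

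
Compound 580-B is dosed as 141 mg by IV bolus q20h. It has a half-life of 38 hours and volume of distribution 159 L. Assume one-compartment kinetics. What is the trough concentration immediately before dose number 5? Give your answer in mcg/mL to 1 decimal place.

f = (1/2)^(τ/t½) = (1/2)^(20/38) ≈ 0.6943.
C₀ = D/Vd = 141/159 ≈ 0.887 mcg/mL.
Before the 5th dose, 4 doses have been given. Superposition: Cmin = C₀·(f + f² + … + f^4).
≈ 0.887 × (0.6943 + 0.4821 + 0.3347 + 0.2324) ≈ 0.887 × 1.7435 ≈ 1.546 mcg/mL.

1.5 mcg/mL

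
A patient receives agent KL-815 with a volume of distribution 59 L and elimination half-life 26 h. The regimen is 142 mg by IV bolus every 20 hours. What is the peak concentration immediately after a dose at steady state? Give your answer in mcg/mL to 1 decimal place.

Over one 20-h interval, 20/26 ≈ 0.76923 half-lives elapse, leaving f ≈ 0.5867 of each dose.
Accumulation ratio R = 1/(1 − f) ≈ 1/0.4133 ≈ 2.4195.
Each bolus raises the concentration by D/Vd = 142/59 ≈ 2.407 mcg/mL.
Cmax,ss = C₀/(1 − f) ≈ 2.407/0.4133 ≈ 5.824 mcg/mL.

5.8 mcg/mL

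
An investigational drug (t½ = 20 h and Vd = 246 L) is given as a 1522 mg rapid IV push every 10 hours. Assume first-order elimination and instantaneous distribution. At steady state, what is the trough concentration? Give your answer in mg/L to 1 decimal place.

14.9 mg/L

Over one 10-h interval, 10/20 ≈ 0.5 half-lives elapse, leaving f ≈ 0.7071 of each dose.
Accumulation ratio R = 1/(1 − f) ≈ 1/0.2929 ≈ 3.4141.
Each bolus raises the concentration by D/Vd = 1522/246 ≈ 6.187 mg/L.
Cmax,ss = C₀/(1 − f) ≈ 6.187/0.2929 ≈ 21.123 mg/L.
One interval later, Cmin,ss = Cmax,ss·e^(−kτ) ≈ 21.123 × 0.7071 ≈ 14.936 mg/L.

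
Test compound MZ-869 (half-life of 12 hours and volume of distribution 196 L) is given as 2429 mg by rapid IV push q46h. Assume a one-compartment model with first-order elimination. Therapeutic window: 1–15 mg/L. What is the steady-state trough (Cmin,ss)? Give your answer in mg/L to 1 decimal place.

0.9 mg/L

τ/t½ = 46/12 ≈ 3.8333, so fraction remaining f = (1/2)^(46/12) ≈ 0.0702.
At steady state, accumulation factor R = 1/(1 − e^(−kτ)) ≈ 1.0755.
Single-dose peak C₀ = D/Vd = 2429/196 ≈ 12.393 mg/L.
Steady-state peak Cmax,ss = C₀·R ≈ 12.393 × 1.0755 ≈ 13.329 mg/L.
One interval later, Cmin,ss = Cmax,ss·e^(−kτ) ≈ 13.329 × 0.0702 ≈ 0.936 mg/L.
Trough 0.9 mg/L vs MEC 1 mg/L: subtherapeutic.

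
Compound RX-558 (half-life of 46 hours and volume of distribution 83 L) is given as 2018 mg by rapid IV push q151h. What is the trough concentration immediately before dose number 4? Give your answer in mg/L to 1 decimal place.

f = (1/2)^(τ/t½) = (1/2)^(151/46) ≈ 0.1028.
C₀ = D/Vd = 2018/83 ≈ 24.313 mg/L.
Before the 4th dose, 3 doses have been given. Superposition: Cmin = C₀·(f + f² + … + f^3).
≈ 24.313 × (0.1028 + 0.0106 + 0.0011) ≈ 24.313 × 0.1145 ≈ 2.784 mg/L.

2.8 mg/L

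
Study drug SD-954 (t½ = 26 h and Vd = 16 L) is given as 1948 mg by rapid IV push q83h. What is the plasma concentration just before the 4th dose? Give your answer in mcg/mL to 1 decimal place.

14.9 mcg/mL

f = (1/2)^(τ/t½) = (1/2)^(83/26) ≈ 0.1094.
C₀ = D/Vd = 1948/16 ≈ 121.750 mcg/mL.
Before the 4th dose, 3 doses have been given. Superposition: Cmin = C₀·(f + f² + … + f^3).
≈ 121.750 × (0.1094 + 0.0120 + 0.0013) ≈ 121.750 × 0.1227 ≈ 14.939 mcg/mL.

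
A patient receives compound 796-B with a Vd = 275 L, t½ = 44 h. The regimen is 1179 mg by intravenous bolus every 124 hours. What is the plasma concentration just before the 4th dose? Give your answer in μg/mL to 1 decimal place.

f = (1/2)^(τ/t½) = (1/2)^(124/44) ≈ 0.1418.
C₀ = D/Vd = 1179/275 ≈ 4.287 μg/mL.
Before the 4th dose, 3 doses have been given. Superposition: Cmin = C₀·(f + f² + … + f^3).
≈ 4.287 × (0.1418 + 0.0201 + 0.0029) ≈ 4.287 × 0.1648 ≈ 0.706 μg/mL.

0.7 μg/mL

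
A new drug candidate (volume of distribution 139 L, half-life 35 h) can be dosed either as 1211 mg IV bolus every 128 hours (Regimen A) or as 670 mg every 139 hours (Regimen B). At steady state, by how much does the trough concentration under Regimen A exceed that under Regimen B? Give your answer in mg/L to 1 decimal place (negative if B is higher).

0.4 mg/L

Regimen A: f = (1/2)^(128/35) ≈ 0.0793; Cmin,ss = (1211/139)·f/(1−f) ≈ 0.750 mg/L.
Regimen B: f = (1/2)^(139/35) ≈ 0.0638; Cmin,ss = (670/139)·f/(1−f) ≈ 0.328 mg/L.
Difference ≈ 0.750 − 0.328 ≈ 0.422 mg/L.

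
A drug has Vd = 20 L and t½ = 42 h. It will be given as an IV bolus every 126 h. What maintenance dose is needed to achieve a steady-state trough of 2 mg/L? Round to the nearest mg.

280 mg

τ/t½ = 126/42 ≈ 3, so f = (1/2)^(126/42) ≈ 0.125000.
Cmin,ss = (D/Vd)·f/(1−f), so D = Cmin,ss·Vd·(1−f)/f.
D = 2 × 20 × (1−f)/f ≈ 2 × 20 × 7.00000 ≈ 280.00 mg.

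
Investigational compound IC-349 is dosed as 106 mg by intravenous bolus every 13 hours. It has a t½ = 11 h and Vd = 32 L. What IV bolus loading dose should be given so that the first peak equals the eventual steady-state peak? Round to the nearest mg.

f = (1/2)^(13/11) ≈ 0.440796; accumulation ratio R = 1/(1−f) ≈ 1.78826.
Loading dose to hit Cmax,ss on first dose: D_load = D_maint·R ≈ 106 × 1.78826 ≈ 189.56 mg.

190 mg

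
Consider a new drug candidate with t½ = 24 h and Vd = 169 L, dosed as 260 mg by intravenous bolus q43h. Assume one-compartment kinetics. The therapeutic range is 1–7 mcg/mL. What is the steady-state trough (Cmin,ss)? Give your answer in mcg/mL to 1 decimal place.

0.6 mcg/mL

Over one 43-h interval, 43/24 ≈ 1.7917 half-lives elapse, leaving f ≈ 0.2888 of each dose.
Accumulation ratio R = 1/(1 − f) ≈ 1/0.7112 ≈ 1.4061.
Each bolus raises the concentration by D/Vd = 260/169 ≈ 1.538 mcg/mL.
Cmax,ss = C₀/(1 − f) ≈ 1.538/0.7112 ≈ 2.163 mcg/mL.
One interval later, Cmin,ss = Cmax,ss·e^(−kτ) ≈ 2.163 × 0.2888 ≈ 0.625 mcg/mL.
Trough 0.6 mcg/mL vs MEC 1 mcg/mL: subtherapeutic.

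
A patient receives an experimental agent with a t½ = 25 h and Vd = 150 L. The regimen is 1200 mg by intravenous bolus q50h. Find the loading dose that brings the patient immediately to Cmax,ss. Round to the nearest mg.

f = (1/2)^(50/25) ≈ 0.250000; accumulation ratio R = 1/(1−f) ≈ 1.33333.
Loading dose to hit Cmax,ss on first dose: D_load = D_maint·R ≈ 1200 × 1.33333 ≈ 1600.00 mg.

1600 mg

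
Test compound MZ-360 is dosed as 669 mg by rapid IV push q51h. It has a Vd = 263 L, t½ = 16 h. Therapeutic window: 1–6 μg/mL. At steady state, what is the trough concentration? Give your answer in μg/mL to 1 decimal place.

0.3 μg/mL

Over one 51-h interval, 51/16 ≈ 3.1875 half-lives elapse, leaving f ≈ 0.1098 of each dose.
Single-dose peak C₀ = D/Vd = 669/263 ≈ 2.544 μg/mL.
Steady-state trough Cmin,ss = C₀·f/(1−f) ≈ 2.544 × 0.1098/0.8902 ≈ 0.314 μg/mL.
Trough 0.3 μg/mL vs MEC 1 μg/mL: subtherapeutic.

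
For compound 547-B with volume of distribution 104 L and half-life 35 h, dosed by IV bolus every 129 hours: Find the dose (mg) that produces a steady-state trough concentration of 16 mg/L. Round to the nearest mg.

τ/t½ = 129/35 ≈ 3.6857, so f = (1/2)^(129/35) ≈ 0.077712.
Cmin,ss = (D/Vd)·f/(1−f), so D = Cmin,ss·Vd·(1−f)/f.
D = 16 × 104 × (1−f)/f ≈ 16 × 104 × 11.86803 ≈ 19748.40 mg.

19748 mg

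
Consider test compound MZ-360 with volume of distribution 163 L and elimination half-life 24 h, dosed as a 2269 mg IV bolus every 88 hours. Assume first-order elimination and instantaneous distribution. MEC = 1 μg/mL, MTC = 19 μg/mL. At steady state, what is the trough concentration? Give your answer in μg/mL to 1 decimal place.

k = ln2/t½ = ln2/24 ≈ 0.028881 h⁻¹; fraction remaining f = e^(−kτ) = e^(−0.028881×88) ≈ 0.0787.
Accumulation ratio R = 1/(1 − f) ≈ 1/0.9213 ≈ 1.0854.
Each bolus raises the concentration by D/Vd = 2269/163 ≈ 13.920 μg/mL.
Cmax,ss = C₀/(1 − f) ≈ 13.920/0.9213 ≈ 15.109 μg/mL.
Steady-state trough Cmin,ss = Cmax,ss·f ≈ 15.109 × 0.0787 ≈ 1.189 μg/mL.
Trough 1.2 μg/mL vs MEC 1 μg/mL: adequate.

1.2 μg/mL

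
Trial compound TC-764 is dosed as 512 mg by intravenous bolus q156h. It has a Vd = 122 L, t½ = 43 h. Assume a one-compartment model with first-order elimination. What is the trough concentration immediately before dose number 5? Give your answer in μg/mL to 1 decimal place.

f = (1/2)^(τ/t½) = (1/2)^(156/43) ≈ 0.0809.
C₀ = D/Vd = 512/122 ≈ 4.197 μg/mL.
Before the 5th dose, 4 doses have been given. Superposition: Cmin = C₀·(f + f² + … + f^4).
≈ 4.197 × (0.0809 + 0.0065 + 0.0005 + 0.0000) ≈ 4.197 × 0.0879 ≈ 0.369 μg/mL.

0.4 μg/mL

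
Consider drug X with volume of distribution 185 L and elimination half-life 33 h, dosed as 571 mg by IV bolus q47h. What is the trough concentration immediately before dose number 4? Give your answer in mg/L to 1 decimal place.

f = (1/2)^(τ/t½) = (1/2)^(47/33) ≈ 0.3726.
C₀ = D/Vd = 571/185 ≈ 3.086 mg/L.
Before the 4th dose, 3 doses have been given. Superposition: Cmin = C₀·(f + f² + … + f^3).
≈ 3.086 × (0.3726 + 0.1388 + 0.0517) ≈ 3.086 × 0.5631 ≈ 1.738 mg/L.

1.7 mg/L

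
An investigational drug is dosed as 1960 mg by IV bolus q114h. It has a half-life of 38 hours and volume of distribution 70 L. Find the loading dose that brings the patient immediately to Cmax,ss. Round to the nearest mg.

2240 mg

f = (1/2)^(114/38) ≈ 0.125000; accumulation ratio R = 1/(1−f) ≈ 1.14286.
Loading dose to hit Cmax,ss on first dose: D_load = D_maint·R ≈ 1960 × 1.14286 ≈ 2240.01 mg.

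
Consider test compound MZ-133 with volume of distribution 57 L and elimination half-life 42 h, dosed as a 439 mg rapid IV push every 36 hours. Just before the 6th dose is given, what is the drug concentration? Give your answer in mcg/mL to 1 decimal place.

9.0 mcg/mL

f = (1/2)^(τ/t½) = (1/2)^(36/42) ≈ 0.5520.
C₀ = D/Vd = 439/57 ≈ 7.702 mcg/mL.
Before the 6th dose, 5 doses have been given. Superposition: Cmin = C₀·(f + f² + … + f^5).
≈ 7.702 × (0.5520 + 0.3047 + 0.1682 + 0.0928 + 0.0513) ≈ 7.702 × 1.1690 ≈ 9.004 mcg/mL.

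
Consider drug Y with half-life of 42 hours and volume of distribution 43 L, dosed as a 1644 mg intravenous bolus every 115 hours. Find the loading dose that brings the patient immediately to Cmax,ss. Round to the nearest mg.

f = (1/2)^(115/42) ≈ 0.149883; accumulation ratio R = 1/(1−f) ≈ 1.17631.
Loading dose to hit Cmax,ss on first dose: D_load = D_maint·R ≈ 1644 × 1.17631 ≈ 1933.85 mg.

1934 mg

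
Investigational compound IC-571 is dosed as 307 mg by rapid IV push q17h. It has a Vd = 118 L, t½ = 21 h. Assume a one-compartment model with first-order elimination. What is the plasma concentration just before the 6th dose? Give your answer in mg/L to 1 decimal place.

f = (1/2)^(τ/t½) = (1/2)^(17/21) ≈ 0.5706.
C₀ = D/Vd = 307/118 ≈ 2.602 mg/L.
Before the 6th dose, 5 doses have been given. Superposition: Cmin = C₀·(f + f² + … + f^5).
≈ 2.602 × (0.5706 + 0.3256 + 0.1858 + 0.1060 + 0.0605) ≈ 2.602 × 1.2485 ≈ 3.249 mg/L.

3.2 mg/L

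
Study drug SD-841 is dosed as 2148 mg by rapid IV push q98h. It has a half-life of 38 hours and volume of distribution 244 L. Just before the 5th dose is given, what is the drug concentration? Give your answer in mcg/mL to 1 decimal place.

f = (1/2)^(τ/t½) = (1/2)^(98/38) ≈ 0.1674.
C₀ = D/Vd = 2148/244 ≈ 8.803 mcg/mL.
Before the 5th dose, 4 doses have been given. Superposition: Cmin = C₀·(f + f² + … + f^4).
≈ 8.803 × (0.1674 + 0.0280 + 0.0047 + 0.0008) ≈ 8.803 × 0.2009 ≈ 1.769 mcg/mL.

1.8 mcg/mL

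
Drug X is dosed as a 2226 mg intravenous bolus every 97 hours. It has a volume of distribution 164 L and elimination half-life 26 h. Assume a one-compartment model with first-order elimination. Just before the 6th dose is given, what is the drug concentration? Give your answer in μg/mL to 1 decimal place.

f = (1/2)^(τ/t½) = (1/2)^(97/26) ≈ 0.0753.
C₀ = D/Vd = 2226/164 ≈ 13.573 μg/mL.
Before the 6th dose, 5 doses have been given. Superposition: Cmin = C₀·(f + f² + … + f^5).
≈ 13.573 × (0.0753 + 0.0057 + 0.0004 + 0.0000 + 0.0000) ≈ 13.573 × 0.0814 ≈ 1.105 μg/mL.

1.1 μg/mL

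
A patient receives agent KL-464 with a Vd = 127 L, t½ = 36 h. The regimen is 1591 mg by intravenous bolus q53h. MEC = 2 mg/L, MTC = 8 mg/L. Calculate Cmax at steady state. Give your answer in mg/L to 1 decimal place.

19.6 mg/L

Over one 53-h interval, 53/36 ≈ 1.4722 half-lives elapse, leaving f ≈ 0.3604 of each dose.
Accumulation ratio R = 1/(1 − f) ≈ 1/0.6396 ≈ 1.5635.
Single-dose peak C₀ = D/Vd = 1591/127 ≈ 12.528 mg/L.
Steady-state peak Cmax,ss = C₀·R ≈ 12.528 × 1.5635 ≈ 19.588 mg/L.
Peak 19.6 mg/L vs MTC 8 mg/L: exceeds toxic threshold.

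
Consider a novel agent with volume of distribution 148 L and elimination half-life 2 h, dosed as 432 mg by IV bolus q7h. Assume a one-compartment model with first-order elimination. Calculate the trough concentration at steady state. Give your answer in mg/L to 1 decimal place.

0.3 mg/L

τ/t½ = 7/2 ≈ 3.5, so fraction remaining f = (1/2)^(7/2) ≈ 0.0884.
Each bolus raises the concentration by D/Vd = 432/148 ≈ 2.919 mg/L.
Steady-state trough Cmin,ss = C₀·f/(1−f) ≈ 2.919 × 0.0884/0.9116 ≈ 0.283 mg/L.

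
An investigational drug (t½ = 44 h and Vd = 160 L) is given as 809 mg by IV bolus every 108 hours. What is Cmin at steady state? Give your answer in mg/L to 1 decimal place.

τ/t½ = 108/44 ≈ 2.4545, so fraction remaining f = (1/2)^(108/44) ≈ 0.1824.
At steady state, accumulation factor R = 1/(1 − e^(−kτ)) ≈ 1.2231.
Each bolus raises the concentration by D/Vd = 809/160 ≈ 5.056 mg/L.
Steady-state peak Cmax,ss = C₀·R ≈ 5.056 × 1.2231 ≈ 6.184 mg/L.
One interval later, Cmin,ss = Cmax,ss·e^(−kτ) ≈ 6.184 × 0.1824 ≈ 1.128 mg/L.

1.1 mg/L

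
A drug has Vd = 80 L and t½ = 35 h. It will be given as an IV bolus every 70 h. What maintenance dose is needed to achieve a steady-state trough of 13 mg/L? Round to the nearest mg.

τ/t½ = 70/35 ≈ 2, so f = (1/2)^(70/35) ≈ 0.250000.
Cmin,ss = (D/Vd)·f/(1−f), so D = Cmin,ss·Vd·(1−f)/f.
D = 13 × 80 × (1−f)/f ≈ 13 × 80 × 3.00000 ≈ 3120.00 mg.

3120 mg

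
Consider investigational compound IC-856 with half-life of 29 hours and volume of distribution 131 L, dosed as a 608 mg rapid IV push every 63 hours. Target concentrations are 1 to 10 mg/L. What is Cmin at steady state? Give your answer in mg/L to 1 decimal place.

Over one 63-h interval, 63/29 ≈ 2.1724 half-lives elapse, leaving f ≈ 0.2218 of each dose.
At steady state, accumulation factor R = 1/(1 − e^(−kτ)) ≈ 1.2850.
Each bolus raises the concentration by D/Vd = 608/131 ≈ 4.641 mg/L.
Cmax,ss = C₀/(1 − f) ≈ 4.641/0.7782 ≈ 5.964 mg/L.
One interval later, Cmin,ss = Cmax,ss·e^(−kτ) ≈ 5.964 × 0.2218 ≈ 1.323 mg/L.
Trough 1.3 mg/L vs MEC 1 mg/L: adequate.

1.3 mg/L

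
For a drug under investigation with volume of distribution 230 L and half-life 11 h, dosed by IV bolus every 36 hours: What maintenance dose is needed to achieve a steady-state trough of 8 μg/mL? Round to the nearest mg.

15943 mg

τ/t½ = 36/11 ≈ 3.2727, so f = (1/2)^(36/11) ≈ 0.103469.
Cmin,ss = (D/Vd)·f/(1−f), so D = Cmin,ss·Vd·(1−f)/f.
D = 8 × 230 × (1−f)/f ≈ 8 × 230 × 8.66473 ≈ 15943.10 mg.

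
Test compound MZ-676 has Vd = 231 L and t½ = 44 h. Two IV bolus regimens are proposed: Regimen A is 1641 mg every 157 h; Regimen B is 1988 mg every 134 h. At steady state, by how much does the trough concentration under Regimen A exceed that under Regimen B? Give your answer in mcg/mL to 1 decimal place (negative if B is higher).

-0.5 mcg/mL

Regimen A: f = (1/2)^(157/44) ≈ 0.0843; Cmin,ss = (1641/231)·f/(1−f) ≈ 0.654 mcg/mL.
Regimen B: f = (1/2)^(134/44) ≈ 0.1211; Cmin,ss = (1988/231)·f/(1−f) ≈ 1.186 mcg/mL.
Difference ≈ 0.654 − 1.186 ≈ -0.532 mcg/mL.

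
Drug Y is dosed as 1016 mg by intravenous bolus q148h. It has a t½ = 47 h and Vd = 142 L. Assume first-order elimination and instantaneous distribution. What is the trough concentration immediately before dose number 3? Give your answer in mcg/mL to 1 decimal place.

f = (1/2)^(τ/t½) = (1/2)^(148/47) ≈ 0.1127.
C₀ = D/Vd = 1016/142 ≈ 7.155 mcg/mL.
Before the 3rd dose, 2 doses have been given. Superposition: Cmin = C₀·(f + f²).
≈ 7.155 × (0.1127 + 0.0127) ≈ 7.155 × 0.1254 ≈ 0.897 mcg/mL.

0.9 mcg/mL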